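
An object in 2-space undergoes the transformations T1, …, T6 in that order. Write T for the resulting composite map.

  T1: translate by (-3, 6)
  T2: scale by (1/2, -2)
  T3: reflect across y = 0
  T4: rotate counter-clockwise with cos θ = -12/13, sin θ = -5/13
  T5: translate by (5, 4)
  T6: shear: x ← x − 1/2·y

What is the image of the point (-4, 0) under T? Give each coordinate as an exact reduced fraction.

T1 translate by (-3, 6): (-4, 0) → (-7, 6)
T2 scale by (1/2, -2): (-7, 6) → (-7/2, -12)
T3 reflect across y = 0: (-7/2, -12) → (-7/2, 12)
T4 rotate counter-clockwise with cos θ = -12/13, sin θ = -5/13: (-7/2, 12) → (102/13, -253/26)
T5 translate by (5, 4): (102/13, -253/26) → (167/13, -149/26)
T6 shear: x ← x − 1/2·y: (167/13, -149/26) → (817/52, -149/26)

T(p) = (817/52, -149/26)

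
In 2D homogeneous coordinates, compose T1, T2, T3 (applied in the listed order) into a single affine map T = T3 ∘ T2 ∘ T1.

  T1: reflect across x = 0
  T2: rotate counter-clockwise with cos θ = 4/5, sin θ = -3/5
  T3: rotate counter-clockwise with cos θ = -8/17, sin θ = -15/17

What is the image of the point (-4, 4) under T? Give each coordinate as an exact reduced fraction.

T1 reflect across x = 0: (-4, 4) → (4, 4)
T2 rotate counter-clockwise with cos θ = 4/5, sin θ = -3/5: (4, 4) → (28/5, 4/5)
T3 rotate counter-clockwise with cos θ = -8/17, sin θ = -15/17: (28/5, 4/5) → (-164/85, -452/85)

T(p) = (-164/85, -452/85)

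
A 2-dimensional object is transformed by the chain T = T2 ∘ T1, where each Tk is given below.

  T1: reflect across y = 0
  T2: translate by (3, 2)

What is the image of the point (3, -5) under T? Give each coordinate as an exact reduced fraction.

T(p) = (6, 7)

T1 reflect across y = 0: (3, -5) → (3, 5)
T2 translate by (3, 2): (3, 5) → (6, 7)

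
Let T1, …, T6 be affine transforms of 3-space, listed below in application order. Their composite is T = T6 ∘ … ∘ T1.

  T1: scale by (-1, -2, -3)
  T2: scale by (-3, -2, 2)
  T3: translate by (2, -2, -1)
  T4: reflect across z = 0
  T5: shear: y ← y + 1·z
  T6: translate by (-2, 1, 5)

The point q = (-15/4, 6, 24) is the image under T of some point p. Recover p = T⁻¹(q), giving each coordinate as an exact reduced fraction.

p = (-5/4, -3, 3)

T1 = [-1 0 0 0; 0 -2 0 0; 0 0 -3 0; 0 0 0 1]
T2·T1 = [3 0 0 0; 0 4 0 0; 0 0 -6 0; 0 0 0 1]
T3·…·T1 = [3 0 0 2; 0 4 0 -2; 0 0 -6 -1; 0 0 0 1]
T4·…·T1 = [3 0 0 2; 0 4 0 -2; 0 0 6 1; 0 0 0 1]
T5·…·T1 = [3 0 0 2; 0 4 6 -1; 0 0 6 1; 0 0 0 1]
T6·…·T1 = [3 0 0 0; 0 4 6 0; 0 0 6 6; 0 0 0 1]
det M = 72; M⁻¹ = [1/3 0 0 0; 0 1/4 -1/4 3/2; 0 0 1/6 -1; 0 0 0 1]
M⁻¹ · (-15/4, 6, 24)ᵀ = (-5/4, -3, 3)ᵀ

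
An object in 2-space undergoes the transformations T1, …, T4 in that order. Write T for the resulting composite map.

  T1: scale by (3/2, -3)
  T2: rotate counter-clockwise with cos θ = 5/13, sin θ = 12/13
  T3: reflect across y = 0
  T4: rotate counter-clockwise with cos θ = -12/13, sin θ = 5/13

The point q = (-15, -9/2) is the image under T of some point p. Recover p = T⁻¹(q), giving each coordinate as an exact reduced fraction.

T1 = [3/2 0 0; 0 -3 0; 0 0 1]
T2·T1 = [15/26 36/13 0; 18/13 -15/13 0; 0 0 1]
T3·…·T1 = [15/26 36/13 0; -18/13 15/13 0; 0 0 1]
T4·…·T1 = [0 -3 0; 3/2 0 0; 0 0 1]
det M = 9/2; M⁻¹ = [0 2/3 0; -1/3 0 0; 0 0 1]
M⁻¹ · (-15, -9/2)ᵀ = (-3, 5)ᵀ

p = (-3, 5)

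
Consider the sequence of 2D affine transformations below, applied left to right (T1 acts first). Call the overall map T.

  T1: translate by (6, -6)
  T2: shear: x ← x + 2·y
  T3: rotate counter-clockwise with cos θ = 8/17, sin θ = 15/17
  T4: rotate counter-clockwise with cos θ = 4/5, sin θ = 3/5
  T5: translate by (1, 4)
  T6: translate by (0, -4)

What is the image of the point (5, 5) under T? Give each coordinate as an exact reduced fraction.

T1 translate by (6, -6): (5, 5) → (11, -1)
T2 shear: x ← x + 2·y: (11, -1) → (9, -1)
T3 rotate counter-clockwise with cos θ = 8/17, sin θ = 15/17: (9, -1) → (87/17, 127/17)
T4 rotate counter-clockwise with cos θ = 4/5, sin θ = 3/5: (87/17, 127/17) → (-33/85, 769/85)
T5 translate by (1, 4): (-33/85, 769/85) → (52/85, 1109/85)
T6 translate by (0, -4): (52/85, 1109/85) → (52/85, 769/85)

T(p) = (52/85, 769/85)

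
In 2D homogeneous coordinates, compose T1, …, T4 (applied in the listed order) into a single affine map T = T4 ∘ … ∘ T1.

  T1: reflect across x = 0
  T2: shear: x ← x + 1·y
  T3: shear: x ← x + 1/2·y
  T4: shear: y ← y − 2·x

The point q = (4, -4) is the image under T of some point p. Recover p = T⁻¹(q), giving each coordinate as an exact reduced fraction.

p = (2, 4)

T1 = [-1 0 0; 0 1 0; 0 0 1]
T2·T1 = [-1 1 0; 0 1 0; 0 0 1]
T3·…·T1 = [-1 3/2 0; 0 1 0; 0 0 1]
T4·…·T1 = [-1 3/2 0; 2 -2 0; 0 0 1]
det M = -1; M⁻¹ = [2 3/2 0; 2 1 0; 0 0 1]
M⁻¹ · (4, -4)ᵀ = (2, 4)ᵀ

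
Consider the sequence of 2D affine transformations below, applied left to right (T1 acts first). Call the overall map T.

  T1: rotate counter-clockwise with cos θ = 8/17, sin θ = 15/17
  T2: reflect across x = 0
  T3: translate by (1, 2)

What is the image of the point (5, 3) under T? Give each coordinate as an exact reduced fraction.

T(p) = (22/17, 133/17)

T1 rotate counter-clockwise with cos θ = 8/17, sin θ = 15/17: (5, 3) → (-5/17, 99/17)
T2 reflect across x = 0: (-5/17, 99/17) → (5/17, 99/17)
T3 translate by (1, 2): (5/17, 99/17) → (22/17, 133/17)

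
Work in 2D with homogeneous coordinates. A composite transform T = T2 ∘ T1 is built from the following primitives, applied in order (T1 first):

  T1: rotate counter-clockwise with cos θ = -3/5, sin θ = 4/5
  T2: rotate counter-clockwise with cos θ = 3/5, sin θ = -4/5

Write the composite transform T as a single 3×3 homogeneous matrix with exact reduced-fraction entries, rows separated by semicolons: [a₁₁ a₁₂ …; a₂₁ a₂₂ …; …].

T = [7/25 -24/25 0; 24/25 7/25 0; 0 0 1]

T1 = [-3/5 -4/5 0; 4/5 -3/5 0; 0 0 1]
T2·T1 = [7/25 -24/25 0; 24/25 7/25 0; 0 0 1]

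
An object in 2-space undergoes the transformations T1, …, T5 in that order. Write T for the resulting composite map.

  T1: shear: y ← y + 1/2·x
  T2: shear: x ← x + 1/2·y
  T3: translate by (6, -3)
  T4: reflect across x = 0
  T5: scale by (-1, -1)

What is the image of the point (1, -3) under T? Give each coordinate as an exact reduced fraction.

T(p) = (23/4, 11/2)

T1 shear: y ← y + 1/2·x: (1, -3) → (1, -5/2)
T2 shear: x ← x + 1/2·y: (1, -5/2) → (-1/4, -5/2)
T3 translate by (6, -3): (-1/4, -5/2) → (23/4, -11/2)
T4 reflect across x = 0: (23/4, -11/2) → (-23/4, -11/2)
T5 scale by (-1, -1): (-23/4, -11/2) → (23/4, 11/2)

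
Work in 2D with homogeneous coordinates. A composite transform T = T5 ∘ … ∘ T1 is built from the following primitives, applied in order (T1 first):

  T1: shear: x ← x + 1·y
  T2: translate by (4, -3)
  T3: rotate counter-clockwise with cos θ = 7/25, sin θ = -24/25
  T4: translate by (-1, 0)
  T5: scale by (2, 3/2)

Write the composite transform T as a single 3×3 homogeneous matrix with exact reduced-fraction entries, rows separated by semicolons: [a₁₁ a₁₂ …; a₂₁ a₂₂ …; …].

T1 = [1 1 0; 0 1 0; 0 0 1]
T2·T1 = [1 1 4; 0 1 -3; 0 0 1]
T3·…·T1 = [7/25 31/25 -44/25; -24/25 -17/25 -117/25; 0 0 1]
T4·…·T1 = [7/25 31/25 -69/25; -24/25 -17/25 -117/25; 0 0 1]
T5·…·T1 = [14/25 62/25 -138/25; -36/25 -51/50 -351/50; 0 0 1]

T = [14/25 62/25 -138/25; -36/25 -51/50 -351/50; 0 0 1]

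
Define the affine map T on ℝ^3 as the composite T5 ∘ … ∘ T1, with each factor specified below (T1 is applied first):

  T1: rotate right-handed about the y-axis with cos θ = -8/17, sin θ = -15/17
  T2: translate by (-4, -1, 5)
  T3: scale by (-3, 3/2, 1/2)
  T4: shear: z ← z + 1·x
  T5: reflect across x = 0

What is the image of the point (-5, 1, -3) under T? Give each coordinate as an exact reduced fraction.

T(p) = (3, 0, -2)

T1 rotate right-handed about the y-axis with cos θ = -8/17, sin θ = -15/17: (-5, 1, -3) → (5, 1, -3)
T2 translate by (-4, -1, 5): (5, 1, -3) → (1, 0, 2)
T3 scale by (-3, 3/2, 1/2): (1, 0, 2) → (-3, 0, 1)
T4 shear: z ← z + 1·x: (-3, 0, 1) → (-3, 0, -2)
T5 reflect across x = 0: (-3, 0, -2) → (3, 0, -2)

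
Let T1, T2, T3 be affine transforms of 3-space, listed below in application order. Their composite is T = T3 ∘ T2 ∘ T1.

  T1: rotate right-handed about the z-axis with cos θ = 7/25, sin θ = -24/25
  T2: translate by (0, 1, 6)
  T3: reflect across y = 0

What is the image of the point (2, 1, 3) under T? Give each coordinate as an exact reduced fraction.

T(p) = (38/25, 16/25, 9)

T1 rotate right-handed about the z-axis with cos θ = 7/25, sin θ = -24/25: (2, 1, 3) → (38/25, -41/25, 3)
T2 translate by (0, 1, 6): (38/25, -41/25, 3) → (38/25, -16/25, 9)
T3 reflect across y = 0: (38/25, -16/25, 9) → (38/25, 16/25, 9)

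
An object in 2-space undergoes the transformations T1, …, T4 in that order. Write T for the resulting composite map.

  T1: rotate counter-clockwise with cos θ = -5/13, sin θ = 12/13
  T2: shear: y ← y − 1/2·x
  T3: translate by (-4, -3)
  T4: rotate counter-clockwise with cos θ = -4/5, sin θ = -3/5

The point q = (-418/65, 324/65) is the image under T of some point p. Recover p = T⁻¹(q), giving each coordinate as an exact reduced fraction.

T1 = [-5/13 -12/13 0; 12/13 -5/13 0; 0 0 1]
T2·T1 = [-5/13 -12/13 0; 29/26 1/13 0; 0 0 1]
T3·…·T1 = [-5/13 -12/13 -4; 29/26 1/13 -3; 0 0 1]
T4·…·T1 = [127/130 51/65 7/5; -43/65 32/65 24/5; 0 0 1]
det M = 1; M⁻¹ = [32/65 -51/65 40/13; 43/65 127/130 -73/13; 0 0 1]
M⁻¹ · (-418/65, 324/65)ᵀ = (-4, -5)ᵀ

p = (-4, -5)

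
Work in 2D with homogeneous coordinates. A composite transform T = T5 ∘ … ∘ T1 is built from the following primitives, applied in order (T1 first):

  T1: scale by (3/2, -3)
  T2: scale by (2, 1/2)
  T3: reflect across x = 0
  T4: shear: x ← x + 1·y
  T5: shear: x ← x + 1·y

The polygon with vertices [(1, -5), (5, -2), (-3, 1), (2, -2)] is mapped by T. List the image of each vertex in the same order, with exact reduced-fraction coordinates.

image vertices: (12, 15/2), (-9, 3), (6, -3/2), (0, 3)

T1 scale by (3/2, -3): (1, -5) → (3/2, 15); (5, -2) → (15/2, 6); (-3, 1) → (-9/2, -3); (2, -2) → (3, 6)
T2 scale by (2, 1/2): (3/2, 15) → (3, 15/2); (15/2, 6) → (15, 3); (-9/2, -3) → (-9, -3/2); (3, 6) → (6, 3)
T3 reflect across x = 0: (3, 15/2) → (-3, 15/2); (15, 3) → (-15, 3); (-9, -3/2) → (9, -3/2); (6, 3) → (-6, 3)
T4 shear: x ← x + 1·y: (-3, 15/2) → (9/2, 15/2); (-15, 3) → (-12, 3); (9, -3/2) → (15/2, -3/2); (-6, 3) → (-3, 3)
T5 shear: x ← x + 1·y: (9/2, 15/2) → (12, 15/2); (-12, 3) → (-9, 3); (15/2, -3/2) → (6, -3/2); (-3, 3) → (0, 3)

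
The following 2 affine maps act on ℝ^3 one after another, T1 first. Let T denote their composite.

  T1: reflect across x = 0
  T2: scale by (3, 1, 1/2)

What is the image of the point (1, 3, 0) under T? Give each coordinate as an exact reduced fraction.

T(p) = (-3, 3, 0)

T1 reflect across x = 0: (1, 3, 0) → (-1, 3, 0)
T2 scale by (3, 1, 1/2): (-1, 3, 0) → (-3, 3, 0)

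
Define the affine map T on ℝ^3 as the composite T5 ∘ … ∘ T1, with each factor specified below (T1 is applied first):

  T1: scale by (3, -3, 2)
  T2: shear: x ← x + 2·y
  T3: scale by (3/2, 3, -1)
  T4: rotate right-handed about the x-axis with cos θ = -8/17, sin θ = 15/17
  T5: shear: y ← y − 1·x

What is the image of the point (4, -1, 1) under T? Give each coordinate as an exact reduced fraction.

T(p) = (27, -501/17, 151/17)

T1 scale by (3, -3, 2): (4, -1, 1) → (12, 3, 2)
T2 shear: x ← x + 2·y: (12, 3, 2) → (18, 3, 2)
T3 scale by (3/2, 3, -1): (18, 3, 2) → (27, 9, -2)
T4 rotate right-handed about the x-axis with cos θ = -8/17, sin θ = 15/17: (27, 9, -2) → (27, -42/17, 151/17)
T5 shear: y ← y − 1·x: (27, -42/17, 151/17) → (27, -501/17, 151/17)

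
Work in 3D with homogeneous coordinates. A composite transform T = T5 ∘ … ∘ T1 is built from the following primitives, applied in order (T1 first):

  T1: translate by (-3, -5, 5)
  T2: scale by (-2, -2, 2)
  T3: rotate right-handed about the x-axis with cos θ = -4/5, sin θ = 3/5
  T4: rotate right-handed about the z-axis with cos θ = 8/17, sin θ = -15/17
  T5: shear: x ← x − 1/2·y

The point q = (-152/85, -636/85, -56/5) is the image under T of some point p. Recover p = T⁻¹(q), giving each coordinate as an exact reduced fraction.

T1 = [1 0 0 -3; 0 1 0 -5; 0 0 1 5; 0 0 0 1]
T2·T1 = [-2 0 0 6; 0 -2 0 10; 0 0 2 10; 0 0 0 1]
T3·…·T1 = [-2 0 0 6; 0 8/5 -6/5 -14; 0 -6/5 -8/5 -2; 0 0 0 1]
T4·…·T1 = [-16/17 24/17 -18/17 -162/17; 30/17 64/85 -48/85 -202/17; 0 -6/5 -8/5 -2; 0 0 0 1]
T5·…·T1 = [-31/17 88/85 -66/85 -61/17; 30/17 64/85 -48/85 -202/17; 0 -6/5 -8/5 -2; 0 0 0 1]
det M = 8; M⁻¹ = [-4/17 11/34 0 3; 6/17 31/85 -3/10 5; -9/34 -93/340 -2/5 -5; 0 0 0 1]
M⁻¹ · (-152/85, -636/85, -56/5)ᵀ = (1, 5, 2)ᵀ

p = (1, 5, 2)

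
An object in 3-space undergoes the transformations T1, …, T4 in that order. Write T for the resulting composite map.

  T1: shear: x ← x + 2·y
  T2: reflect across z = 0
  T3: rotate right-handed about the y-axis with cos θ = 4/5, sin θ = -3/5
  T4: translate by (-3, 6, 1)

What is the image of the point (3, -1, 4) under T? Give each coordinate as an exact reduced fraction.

T1 shear: x ← x + 2·y: (3, -1, 4) → (1, -1, 4)
T2 reflect across z = 0: (1, -1, 4) → (1, -1, -4)
T3 rotate right-handed about the y-axis with cos θ = 4/5, sin θ = -3/5: (1, -1, -4) → (16/5, -1, -13/5)
T4 translate by (-3, 6, 1): (16/5, -1, -13/5) → (1/5, 5, -8/5)

T(p) = (1/5, 5, -8/5)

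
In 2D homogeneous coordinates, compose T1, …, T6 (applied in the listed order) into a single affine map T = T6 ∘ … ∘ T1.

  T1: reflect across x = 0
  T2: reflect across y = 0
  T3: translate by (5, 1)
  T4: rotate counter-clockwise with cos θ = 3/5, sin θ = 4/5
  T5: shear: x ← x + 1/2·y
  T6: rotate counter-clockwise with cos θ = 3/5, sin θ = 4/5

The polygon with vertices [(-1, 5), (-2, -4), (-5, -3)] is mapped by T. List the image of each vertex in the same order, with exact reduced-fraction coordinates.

T1 reflect across x = 0: (-1, 5) → (1, 5); (-2, -4) → (2, -4); (-5, -3) → (5, -3)
T2 reflect across y = 0: (1, 5) → (1, -5); (2, -4) → (2, 4); (5, -3) → (5, 3)
T3 translate by (5, 1): (1, -5) → (6, -4); (2, 4) → (7, 5); (5, 3) → (10, 4)
T4 rotate counter-clockwise with cos θ = 3/5, sin θ = 4/5: (6, -4) → (34/5, 12/5); (7, 5) → (1/5, 43/5); (10, 4) → (14/5, 52/5)
T5 shear: x ← x + 1/2·y: (34/5, 12/5) → (8, 12/5); (1/5, 43/5) → (9/2, 43/5); (14/5, 52/5) → (8, 52/5)
T6 rotate counter-clockwise with cos θ = 3/5, sin θ = 4/5: (8, 12/5) → (72/25, 196/25); (9/2, 43/5) → (-209/50, 219/25); (8, 52/5) → (-88/25, 316/25)

image vertices: (72/25, 196/25), (-209/50, 219/25), (-88/25, 316/25)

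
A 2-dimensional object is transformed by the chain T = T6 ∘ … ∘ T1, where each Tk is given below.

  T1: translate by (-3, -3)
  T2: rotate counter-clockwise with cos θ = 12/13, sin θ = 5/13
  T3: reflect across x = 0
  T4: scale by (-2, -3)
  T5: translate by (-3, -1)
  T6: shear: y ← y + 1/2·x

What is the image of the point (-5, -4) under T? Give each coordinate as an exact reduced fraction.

T1 translate by (-3, -3): (-5, -4) → (-8, -7)
T2 rotate counter-clockwise with cos θ = 12/13, sin θ = 5/13: (-8, -7) → (-61/13, -124/13)
T3 reflect across x = 0: (-61/13, -124/13) → (61/13, -124/13)
T4 scale by (-2, -3): (61/13, -124/13) → (-122/13, 372/13)
T5 translate by (-3, -1): (-122/13, 372/13) → (-161/13, 359/13)
T6 shear: y ← y + 1/2·x: (-161/13, 359/13) → (-161/13, 557/26)

T(p) = (-161/13, 557/26)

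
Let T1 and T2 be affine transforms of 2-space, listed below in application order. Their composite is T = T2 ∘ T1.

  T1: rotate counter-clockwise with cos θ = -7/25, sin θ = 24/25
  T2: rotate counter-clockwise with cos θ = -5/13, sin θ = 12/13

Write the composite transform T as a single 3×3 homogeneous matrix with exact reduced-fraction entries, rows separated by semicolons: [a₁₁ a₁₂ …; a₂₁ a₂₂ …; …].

T1 = [-7/25 -24/25 0; 24/25 -7/25 0; 0 0 1]
T2·T1 = [-253/325 204/325 0; -204/325 -253/325 0; 0 0 1]

T = [-253/325 204/325 0; -204/325 -253/325 0; 0 0 1]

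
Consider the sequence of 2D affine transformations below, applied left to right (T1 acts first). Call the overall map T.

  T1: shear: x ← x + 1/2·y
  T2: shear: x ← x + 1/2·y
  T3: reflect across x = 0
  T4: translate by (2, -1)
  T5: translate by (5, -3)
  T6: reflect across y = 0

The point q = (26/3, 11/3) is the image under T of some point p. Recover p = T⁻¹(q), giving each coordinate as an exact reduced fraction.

T1 = [1 1/2 0; 0 1 0; 0 0 1]
T2·T1 = [1 1 0; 0 1 0; 0 0 1]
T3·…·T1 = [-1 -1 0; 0 1 0; 0 0 1]
T4·…·T1 = [-1 -1 2; 0 1 -1; 0 0 1]
T5·…·T1 = [-1 -1 7; 0 1 -4; 0 0 1]
T6·…·T1 = [-1 -1 7; 0 -1 4; 0 0 1]
det M = 1; M⁻¹ = [-1 1 3; 0 -1 4; 0 0 1]
M⁻¹ · (26/3, 11/3)ᵀ = (-2, 1/3)ᵀ

p = (-2, 1/3)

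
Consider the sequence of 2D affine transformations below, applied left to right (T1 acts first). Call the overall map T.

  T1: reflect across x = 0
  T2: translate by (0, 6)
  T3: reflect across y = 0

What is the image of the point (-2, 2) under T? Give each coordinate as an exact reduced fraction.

T1 reflect across x = 0: (-2, 2) → (2, 2)
T2 translate by (0, 6): (2, 2) → (2, 8)
T3 reflect across y = 0: (2, 8) → (2, -8)

T(p) = (2, -8)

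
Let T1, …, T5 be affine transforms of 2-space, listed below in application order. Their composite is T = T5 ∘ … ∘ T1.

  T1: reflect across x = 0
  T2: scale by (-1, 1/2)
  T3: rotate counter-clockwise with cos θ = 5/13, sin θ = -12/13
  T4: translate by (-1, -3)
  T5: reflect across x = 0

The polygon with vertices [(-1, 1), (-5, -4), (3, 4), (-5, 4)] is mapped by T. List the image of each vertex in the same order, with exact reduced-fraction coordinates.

T1 reflect across x = 0: (-1, 1) → (1, 1); (-5, -4) → (5, -4); (3, 4) → (-3, 4); (-5, 4) → (5, 4)
T2 scale by (-1, 1/2): (1, 1) → (-1, 1/2); (5, -4) → (-5, -2); (-3, 4) → (3, 2); (5, 4) → (-5, 2)
T3 rotate counter-clockwise with cos θ = 5/13, sin θ = -12/13: (-1, 1/2) → (1/13, 29/26); (-5, -2) → (-49/13, 50/13); (3, 2) → (3, -2); (-5, 2) → (-1/13, 70/13)
T4 translate by (-1, -3): (1/13, 29/26) → (-12/13, -49/26); (-49/13, 50/13) → (-62/13, 11/13); (3, -2) → (2, -5); (-1/13, 70/13) → (-14/13, 31/13)
T5 reflect across x = 0: (-12/13, -49/26) → (12/13, -49/26); (-62/13, 11/13) → (62/13, 11/13); (2, -5) → (-2, -5); (-14/13, 31/13) → (14/13, 31/13)

image vertices: (12/13, -49/26), (62/13, 11/13), (-2, -5), (14/13, 31/13)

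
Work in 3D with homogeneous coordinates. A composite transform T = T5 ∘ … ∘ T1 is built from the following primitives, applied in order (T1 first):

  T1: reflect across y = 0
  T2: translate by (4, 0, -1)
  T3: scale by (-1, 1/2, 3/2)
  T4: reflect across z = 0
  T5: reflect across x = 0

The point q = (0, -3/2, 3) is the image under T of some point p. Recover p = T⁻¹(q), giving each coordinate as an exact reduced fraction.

T1 = [1 0 0 0; 0 -1 0 0; 0 0 1 0; 0 0 0 1]
T2·T1 = [1 0 0 4; 0 -1 0 0; 0 0 1 -1; 0 0 0 1]
T3·…·T1 = [-1 0 0 -4; 0 -1/2 0 0; 0 0 3/2 -3/2; 0 0 0 1]
T4·…·T1 = [-1 0 0 -4; 0 -1/2 0 0; 0 0 -3/2 3/2; 0 0 0 1]
T5·…·T1 = [1 0 0 4; 0 -1/2 0 0; 0 0 -3/2 3/2; 0 0 0 1]
det M = 3/4; M⁻¹ = [1 0 0 -4; 0 -2 0 0; 0 0 -2/3 1; 0 0 0 1]
M⁻¹ · (0, -3/2, 3)ᵀ = (-4, 3, -1)ᵀ

p = (-4, 3, -1)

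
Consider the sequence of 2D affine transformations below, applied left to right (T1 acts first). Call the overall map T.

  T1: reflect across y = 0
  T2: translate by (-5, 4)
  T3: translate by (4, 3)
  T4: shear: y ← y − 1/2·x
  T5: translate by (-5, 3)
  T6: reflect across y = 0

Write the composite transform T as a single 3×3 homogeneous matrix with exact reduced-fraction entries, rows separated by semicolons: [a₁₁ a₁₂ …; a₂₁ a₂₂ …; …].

T1 = [1 0 0; 0 -1 0; 0 0 1]
T2·T1 = [1 0 -5; 0 -1 4; 0 0 1]
T3·…·T1 = [1 0 -1; 0 -1 7; 0 0 1]
T4·…·T1 = [1 0 -1; -1/2 -1 15/2; 0 0 1]
T5·…·T1 = [1 0 -6; -1/2 -1 21/2; 0 0 1]
T6·…·T1 = [1 0 -6; 1/2 1 -21/2; 0 0 1]

T = [1 0 -6; 1/2 1 -21/2; 0 0 1]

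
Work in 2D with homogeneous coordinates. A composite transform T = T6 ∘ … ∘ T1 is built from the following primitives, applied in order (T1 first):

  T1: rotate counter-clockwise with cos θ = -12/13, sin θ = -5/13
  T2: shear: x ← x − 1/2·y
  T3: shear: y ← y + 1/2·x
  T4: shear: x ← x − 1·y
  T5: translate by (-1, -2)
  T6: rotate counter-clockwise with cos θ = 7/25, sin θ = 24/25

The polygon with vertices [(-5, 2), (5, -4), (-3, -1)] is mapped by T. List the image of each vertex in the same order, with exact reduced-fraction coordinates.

T1 rotate counter-clockwise with cos θ = -12/13, sin θ = -5/13: (-5, 2) → (70/13, 1/13); (5, -4) → (-80/13, 23/13); (-3, -1) → (31/13, 27/13)
T2 shear: x ← x − 1/2·y: (70/13, 1/13) → (139/26, 1/13); (-80/13, 23/13) → (-183/26, 23/13); (31/13, 27/13) → (35/26, 27/13)
T3 shear: y ← y + 1/2·x: (139/26, 1/13) → (139/26, 11/4); (-183/26, 23/13) → (-183/26, -7/4); (35/26, 27/13) → (35/26, 11/4)
T4 shear: x ← x − 1·y: (139/26, 11/4) → (135/52, 11/4); (-183/26, -7/4) → (-275/52, -7/4); (35/26, 11/4) → (-73/52, 11/4)
T5 translate by (-1, -2): (135/52, 11/4) → (83/52, 3/4); (-275/52, -7/4) → (-327/52, -15/4); (-73/52, 11/4) → (-125/52, 3/4)
T6 rotate counter-clockwise with cos θ = 7/25, sin θ = 24/25: (83/52, 3/4) → (-71/260, 453/260); (-327/52, -15/4) → (2391/1300, -9213/1300); (-125/52, 3/4) → (-1811/1300, -2727/1300)

image vertices: (-71/260, 453/260), (2391/1300, -9213/1300), (-1811/1300, -2727/1300)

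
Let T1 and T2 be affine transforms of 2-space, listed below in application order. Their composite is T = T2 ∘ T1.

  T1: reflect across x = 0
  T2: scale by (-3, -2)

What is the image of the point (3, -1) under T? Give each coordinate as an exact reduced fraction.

T1 reflect across x = 0: (3, -1) → (-3, -1)
T2 scale by (-3, -2): (-3, -1) → (9, 2)

T(p) = (9, 2)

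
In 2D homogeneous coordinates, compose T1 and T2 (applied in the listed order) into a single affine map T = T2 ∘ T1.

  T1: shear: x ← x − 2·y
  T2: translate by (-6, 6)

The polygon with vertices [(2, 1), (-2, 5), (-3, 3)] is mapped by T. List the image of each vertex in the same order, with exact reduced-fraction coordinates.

image vertices: (-6, 7), (-18, 11), (-15, 9)

T1 shear: x ← x − 2·y: (2, 1) → (0, 1); (-2, 5) → (-12, 5); (-3, 3) → (-9, 3)
T2 translate by (-6, 6): (0, 1) → (-6, 7); (-12, 5) → (-18, 11); (-9, 3) → (-15, 9)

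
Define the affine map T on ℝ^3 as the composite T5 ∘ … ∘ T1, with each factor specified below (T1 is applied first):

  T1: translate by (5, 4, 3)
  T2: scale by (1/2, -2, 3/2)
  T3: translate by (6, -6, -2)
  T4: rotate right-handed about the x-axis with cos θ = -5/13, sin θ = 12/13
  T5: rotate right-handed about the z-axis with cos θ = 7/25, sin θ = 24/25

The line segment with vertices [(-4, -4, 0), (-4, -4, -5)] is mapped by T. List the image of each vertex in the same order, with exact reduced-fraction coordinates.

T1 translate by (5, 4, 3): (-4, -4, 0) → (1, 0, 3); (-4, -4, -5) → (1, 0, -2)
T2 scale by (1/2, -2, 3/2): (1, 0, 3) → (1/2, 0, 9/2); (1, 0, -2) → (1/2, 0, -3)
T3 translate by (6, -6, -2): (1/2, 0, 9/2) → (13/2, -6, 5/2); (1/2, 0, -3) → (13/2, -6, -5)
T4 rotate right-handed about the x-axis with cos θ = -5/13, sin θ = 12/13: (13/2, -6, 5/2) → (13/2, 0, -13/2); (13/2, -6, -5) → (13/2, 90/13, -47/13)
T5 rotate right-handed about the z-axis with cos θ = 7/25, sin θ = 24/25: (13/2, 0, -13/2) → (91/50, 156/25, -13/2); (13/2, 90/13, -47/13) → (-3137/650, 2658/325, -47/13)

image vertices: (91/50, 156/25, -13/2), (-3137/650, 2658/325, -47/13)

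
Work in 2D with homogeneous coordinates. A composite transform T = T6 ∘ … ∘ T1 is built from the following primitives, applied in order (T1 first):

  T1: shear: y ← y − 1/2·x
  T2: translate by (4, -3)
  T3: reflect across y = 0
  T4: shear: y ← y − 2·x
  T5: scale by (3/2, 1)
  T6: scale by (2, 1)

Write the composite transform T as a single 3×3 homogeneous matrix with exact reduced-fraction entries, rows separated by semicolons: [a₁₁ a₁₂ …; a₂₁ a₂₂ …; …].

T1 = [1 0 0; -1/2 1 0; 0 0 1]
T2·T1 = [1 0 4; -1/2 1 -3; 0 0 1]
T3·…·T1 = [1 0 4; 1/2 -1 3; 0 0 1]
T4·…·T1 = [1 0 4; -3/2 -1 -5; 0 0 1]
T5·…·T1 = [3/2 0 6; -3/2 -1 -5; 0 0 1]
T6·…·T1 = [3 0 12; -3/2 -1 -5; 0 0 1]

T = [3 0 12; -3/2 -1 -5; 0 0 1]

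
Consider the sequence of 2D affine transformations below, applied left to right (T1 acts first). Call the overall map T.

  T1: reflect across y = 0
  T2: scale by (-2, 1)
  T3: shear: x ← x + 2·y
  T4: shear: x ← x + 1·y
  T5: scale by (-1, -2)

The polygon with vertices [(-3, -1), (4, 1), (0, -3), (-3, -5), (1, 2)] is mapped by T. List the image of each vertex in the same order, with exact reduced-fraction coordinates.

T1 reflect across y = 0: (-3, -1) → (-3, 1); (4, 1) → (4, -1); (0, -3) → (0, 3); (-3, -5) → (-3, 5); (1, 2) → (1, -2)
T2 scale by (-2, 1): (-3, 1) → (6, 1); (4, -1) → (-8, -1); (0, 3) → (0, 3); (-3, 5) → (6, 5); (1, -2) → (-2, -2)
T3 shear: x ← x + 2·y: (6, 1) → (8, 1); (-8, -1) → (-10, -1); (0, 3) → (6, 3); (6, 5) → (16, 5); (-2, -2) → (-6, -2)
T4 shear: x ← x + 1·y: (8, 1) → (9, 1); (-10, -1) → (-11, -1); (6, 3) → (9, 3); (16, 5) → (21, 5); (-6, -2) → (-8, -2)
T5 scale by (-1, -2): (9, 1) → (-9, -2); (-11, -1) → (11, 2); (9, 3) → (-9, -6); (21, 5) → (-21, -10); (-8, -2) → (8, 4)

image vertices: (-9, -2), (11, 2), (-9, -6), (-21, -10), (8, 4)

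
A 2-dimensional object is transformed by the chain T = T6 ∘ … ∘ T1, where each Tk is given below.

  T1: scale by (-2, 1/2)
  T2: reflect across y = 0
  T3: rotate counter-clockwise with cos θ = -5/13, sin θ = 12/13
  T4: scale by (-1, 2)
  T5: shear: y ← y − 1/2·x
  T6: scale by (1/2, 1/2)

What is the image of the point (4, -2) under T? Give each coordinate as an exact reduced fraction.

T(p) = (-14/13, -94/13)

T1 scale by (-2, 1/2): (4, -2) → (-8, -1)
T2 reflect across y = 0: (-8, -1) → (-8, 1)
T3 rotate counter-clockwise with cos θ = -5/13, sin θ = 12/13: (-8, 1) → (28/13, -101/13)
T4 scale by (-1, 2): (28/13, -101/13) → (-28/13, -202/13)
T5 shear: y ← y − 1/2·x: (-28/13, -202/13) → (-28/13, -188/13)
T6 scale by (1/2, 1/2): (-28/13, -188/13) → (-14/13, -94/13)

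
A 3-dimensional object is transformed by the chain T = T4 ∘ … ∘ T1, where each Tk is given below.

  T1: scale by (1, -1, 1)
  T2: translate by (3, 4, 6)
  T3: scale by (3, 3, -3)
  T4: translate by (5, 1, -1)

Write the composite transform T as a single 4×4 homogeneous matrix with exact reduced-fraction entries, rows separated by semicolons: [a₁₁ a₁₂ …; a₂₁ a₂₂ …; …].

T = [3 0 0 14; 0 -3 0 13; 0 0 -3 -19; 0 0 0 1]

T1 = [1 0 0 0; 0 -1 0 0; 0 0 1 0; 0 0 0 1]
T2·T1 = [1 0 0 3; 0 -1 0 4; 0 0 1 6; 0 0 0 1]
T3·…·T1 = [3 0 0 9; 0 -3 0 12; 0 0 -3 -18; 0 0 0 1]
T4·…·T1 = [3 0 0 14; 0 -3 0 13; 0 0 -3 -19; 0 0 0 1]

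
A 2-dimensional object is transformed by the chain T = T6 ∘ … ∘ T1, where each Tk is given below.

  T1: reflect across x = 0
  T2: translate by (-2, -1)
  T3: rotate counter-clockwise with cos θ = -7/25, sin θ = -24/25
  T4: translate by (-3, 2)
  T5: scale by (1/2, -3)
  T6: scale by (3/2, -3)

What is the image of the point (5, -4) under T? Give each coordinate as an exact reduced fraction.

T1 reflect across x = 0: (5, -4) → (-5, -4)
T2 translate by (-2, -1): (-5, -4) → (-7, -5)
T3 rotate counter-clockwise with cos θ = -7/25, sin θ = -24/25: (-7, -5) → (-71/25, 203/25)
T4 translate by (-3, 2): (-71/25, 203/25) → (-146/25, 253/25)
T5 scale by (1/2, -3): (-146/25, 253/25) → (-73/25, -759/25)
T6 scale by (3/2, -3): (-73/25, -759/25) → (-219/50, 2277/25)

T(p) = (-219/50, 2277/25)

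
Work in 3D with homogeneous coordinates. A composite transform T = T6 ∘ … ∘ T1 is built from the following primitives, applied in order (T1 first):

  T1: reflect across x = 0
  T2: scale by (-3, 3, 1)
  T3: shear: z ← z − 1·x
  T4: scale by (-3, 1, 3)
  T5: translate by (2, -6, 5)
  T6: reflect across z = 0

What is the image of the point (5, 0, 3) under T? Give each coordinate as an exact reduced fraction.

T(p) = (-43, -6, 31)

T1 reflect across x = 0: (5, 0, 3) → (-5, 0, 3)
T2 scale by (-3, 3, 1): (-5, 0, 3) → (15, 0, 3)
T3 shear: z ← z − 1·x: (15, 0, 3) → (15, 0, -12)
T4 scale by (-3, 1, 3): (15, 0, -12) → (-45, 0, -36)
T5 translate by (2, -6, 5): (-45, 0, -36) → (-43, -6, -31)
T6 reflect across z = 0: (-43, -6, -31) → (-43, -6, 31)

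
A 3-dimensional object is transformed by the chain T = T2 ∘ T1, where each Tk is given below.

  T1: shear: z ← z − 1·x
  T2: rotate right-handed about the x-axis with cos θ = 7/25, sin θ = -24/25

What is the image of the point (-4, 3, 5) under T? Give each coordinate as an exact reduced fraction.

T(p) = (-4, 237/25, -9/25)

T1 shear: z ← z − 1·x: (-4, 3, 5) → (-4, 3, 9)
T2 rotate right-handed about the x-axis with cos θ = 7/25, sin θ = -24/25: (-4, 3, 9) → (-4, 237/25, -9/25)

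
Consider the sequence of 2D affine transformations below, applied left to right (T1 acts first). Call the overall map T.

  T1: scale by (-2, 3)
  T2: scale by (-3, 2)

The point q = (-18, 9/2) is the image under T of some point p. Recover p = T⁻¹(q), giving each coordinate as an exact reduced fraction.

p = (-3, 3/4)

T1 = [-2 0 0; 0 3 0; 0 0 1]
T2·T1 = [6 0 0; 0 6 0; 0 0 1]
det M = 36; M⁻¹ = [1/6 0 0; 0 1/6 0; 0 0 1]
M⁻¹ · (-18, 9/2)ᵀ = (-3, 3/4)ᵀ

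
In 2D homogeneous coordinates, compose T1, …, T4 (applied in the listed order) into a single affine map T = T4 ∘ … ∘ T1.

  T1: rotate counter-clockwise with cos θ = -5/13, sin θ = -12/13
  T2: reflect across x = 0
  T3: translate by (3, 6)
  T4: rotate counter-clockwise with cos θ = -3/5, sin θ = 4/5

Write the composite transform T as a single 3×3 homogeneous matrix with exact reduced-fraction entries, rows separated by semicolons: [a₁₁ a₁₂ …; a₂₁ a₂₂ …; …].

T = [33/65 56/65 -33/5; 56/65 -33/65 -6/5; 0 0 1]

T1 = [-5/13 12/13 0; -12/13 -5/13 0; 0 0 1]
T2·T1 = [5/13 -12/13 0; -12/13 -5/13 0; 0 0 1]
T3·…·T1 = [5/13 -12/13 3; -12/13 -5/13 6; 0 0 1]
T4·…·T1 = [33/65 56/65 -33/5; 56/65 -33/65 -6/5; 0 0 1]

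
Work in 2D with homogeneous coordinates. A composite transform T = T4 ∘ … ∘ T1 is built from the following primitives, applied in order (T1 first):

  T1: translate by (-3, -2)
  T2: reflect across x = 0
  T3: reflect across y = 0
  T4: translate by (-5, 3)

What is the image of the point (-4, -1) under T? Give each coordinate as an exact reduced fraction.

T(p) = (2, 6)

T1 translate by (-3, -2): (-4, -1) → (-7, -3)
T2 reflect across x = 0: (-7, -3) → (7, -3)
T3 reflect across y = 0: (7, -3) → (7, 3)
T4 translate by (-5, 3): (7, 3) → (2, 6)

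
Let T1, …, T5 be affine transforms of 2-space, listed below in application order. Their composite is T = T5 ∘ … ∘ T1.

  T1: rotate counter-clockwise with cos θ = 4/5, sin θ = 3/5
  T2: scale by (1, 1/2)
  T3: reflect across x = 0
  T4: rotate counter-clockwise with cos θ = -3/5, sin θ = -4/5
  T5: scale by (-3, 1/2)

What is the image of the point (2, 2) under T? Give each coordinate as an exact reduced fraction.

T(p) = (-102/25, -13/50)

T1 rotate counter-clockwise with cos θ = 4/5, sin θ = 3/5: (2, 2) → (2/5, 14/5)
T2 scale by (1, 1/2): (2/5, 14/5) → (2/5, 7/5)
T3 reflect across x = 0: (2/5, 7/5) → (-2/5, 7/5)
T4 rotate counter-clockwise with cos θ = -3/5, sin θ = -4/5: (-2/5, 7/5) → (34/25, -13/25)
T5 scale by (-3, 1/2): (34/25, -13/25) → (-102/25, -13/50)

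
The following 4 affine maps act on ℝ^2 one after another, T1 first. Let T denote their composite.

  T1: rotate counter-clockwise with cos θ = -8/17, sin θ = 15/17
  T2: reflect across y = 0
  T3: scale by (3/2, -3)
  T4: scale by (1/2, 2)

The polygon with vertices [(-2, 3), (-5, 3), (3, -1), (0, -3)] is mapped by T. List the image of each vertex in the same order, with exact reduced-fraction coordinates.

image vertices: (-87/68, -324/17), (-15/68, -594/17), (-27/68, 318/17), (135/68, 144/17)

T1 rotate counter-clockwise with cos θ = -8/17, sin θ = 15/17: (-2, 3) → (-29/17, -54/17); (-5, 3) → (-5/17, -99/17); (3, -1) → (-9/17, 53/17); (0, -3) → (45/17, 24/17)
T2 reflect across y = 0: (-29/17, -54/17) → (-29/17, 54/17); (-5/17, -99/17) → (-5/17, 99/17); (-9/17, 53/17) → (-9/17, -53/17); (45/17, 24/17) → (45/17, -24/17)
T3 scale by (3/2, -3): (-29/17, 54/17) → (-87/34, -162/17); (-5/17, 99/17) → (-15/34, -297/17); (-9/17, -53/17) → (-27/34, 159/17); (45/17, -24/17) → (135/34, 72/17)
T4 scale by (1/2, 2): (-87/34, -162/17) → (-87/68, -324/17); (-15/34, -297/17) → (-15/68, -594/17); (-27/34, 159/17) → (-27/68, 318/17); (135/34, 72/17) → (135/68, 144/17)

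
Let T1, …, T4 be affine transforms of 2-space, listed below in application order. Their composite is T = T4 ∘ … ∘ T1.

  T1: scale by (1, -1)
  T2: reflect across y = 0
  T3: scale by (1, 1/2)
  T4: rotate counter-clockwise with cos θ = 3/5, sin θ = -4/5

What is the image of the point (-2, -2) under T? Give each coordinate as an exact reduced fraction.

T(p) = (-2, 1)

T1 scale by (1, -1): (-2, -2) → (-2, 2)
T2 reflect across y = 0: (-2, 2) → (-2, -2)
T3 scale by (1, 1/2): (-2, -2) → (-2, -1)
T4 rotate counter-clockwise with cos θ = 3/5, sin θ = -4/5: (-2, -1) → (-2, 1)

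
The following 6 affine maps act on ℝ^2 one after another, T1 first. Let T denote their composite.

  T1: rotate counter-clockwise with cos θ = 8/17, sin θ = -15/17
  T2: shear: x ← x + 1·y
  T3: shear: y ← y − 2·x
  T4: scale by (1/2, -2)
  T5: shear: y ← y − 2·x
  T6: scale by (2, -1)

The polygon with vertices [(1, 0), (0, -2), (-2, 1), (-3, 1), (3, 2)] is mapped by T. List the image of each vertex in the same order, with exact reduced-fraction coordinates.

T1 rotate counter-clockwise with cos θ = 8/17, sin θ = -15/17: (1, 0) → (8/17, -15/17); (0, -2) → (-30/17, -16/17); (-2, 1) → (-1/17, 38/17); (-3, 1) → (-9/17, 53/17); (3, 2) → (54/17, -29/17)
T2 shear: x ← x + 1·y: (8/17, -15/17) → (-7/17, -15/17); (-30/17, -16/17) → (-46/17, -16/17); (-1/17, 38/17) → (37/17, 38/17); (-9/17, 53/17) → (44/17, 53/17); (54/17, -29/17) → (25/17, -29/17)
T3 shear: y ← y − 2·x: (-7/17, -15/17) → (-7/17, -1/17); (-46/17, -16/17) → (-46/17, 76/17); (37/17, 38/17) → (37/17, -36/17); (44/17, 53/17) → (44/17, -35/17); (25/17, -29/17) → (25/17, -79/17)
T4 scale by (1/2, -2): (-7/17, -1/17) → (-7/34, 2/17); (-46/17, 76/17) → (-23/17, -152/17); (37/17, -36/17) → (37/34, 72/17); (44/17, -35/17) → (22/17, 70/17); (25/17, -79/17) → (25/34, 158/17)
T5 shear: y ← y − 2·x: (-7/34, 2/17) → (-7/34, 9/17); (-23/17, -152/17) → (-23/17, -106/17); (37/34, 72/17) → (37/34, 35/17); (22/17, 70/17) → (22/17, 26/17); (25/34, 158/17) → (25/34, 133/17)
T6 scale by (2, -1): (-7/34, 9/17) → (-7/17, -9/17); (-23/17, -106/17) → (-46/17, 106/17); (37/34, 35/17) → (37/17, -35/17); (22/17, 26/17) → (44/17, -26/17); (25/34, 133/17) → (25/17, -133/17)

image vertices: (-7/17, -9/17), (-46/17, 106/17), (37/17, -35/17), (44/17, -26/17), (25/17, -133/17)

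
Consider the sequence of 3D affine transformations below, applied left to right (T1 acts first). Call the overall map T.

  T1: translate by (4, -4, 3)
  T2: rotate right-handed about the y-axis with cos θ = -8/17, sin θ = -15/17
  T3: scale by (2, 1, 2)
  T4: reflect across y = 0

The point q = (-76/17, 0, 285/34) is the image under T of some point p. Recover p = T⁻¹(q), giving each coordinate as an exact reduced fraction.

p = (3/4, 4, -3)

T1 = [1 0 0 4; 0 1 0 -4; 0 0 1 3; 0 0 0 1]
T2·T1 = [-8/17 0 -15/17 -77/17; 0 1 0 -4; 15/17 0 -8/17 36/17; 0 0 0 1]
T3·…·T1 = [-16/17 0 -30/17 -154/17; 0 1 0 -4; 30/17 0 -16/17 72/17; 0 0 0 1]
T4·…·T1 = [-16/17 0 -30/17 -154/17; 0 -1 0 4; 30/17 0 -16/17 72/17; 0 0 0 1]
det M = -4; M⁻¹ = [-4/17 0 15/34 -4; 0 -1 0 4; -15/34 0 -4/17 -3; 0 0 0 1]
M⁻¹ · (-76/17, 0, 285/34)ᵀ = (3/4, 4, -3)ᵀ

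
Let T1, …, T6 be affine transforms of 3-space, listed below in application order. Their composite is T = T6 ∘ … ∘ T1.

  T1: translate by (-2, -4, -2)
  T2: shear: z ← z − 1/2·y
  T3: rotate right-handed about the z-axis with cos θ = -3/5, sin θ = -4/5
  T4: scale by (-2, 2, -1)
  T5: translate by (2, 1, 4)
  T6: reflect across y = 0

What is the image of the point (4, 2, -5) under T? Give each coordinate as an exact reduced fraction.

T(p) = (38/5, -1/5, 10)

T1 translate by (-2, -4, -2): (4, 2, -5) → (2, -2, -7)
T2 shear: z ← z − 1/2·y: (2, -2, -7) → (2, -2, -6)
T3 rotate right-handed about the z-axis with cos θ = -3/5, sin θ = -4/5: (2, -2, -6) → (-14/5, -2/5, -6)
T4 scale by (-2, 2, -1): (-14/5, -2/5, -6) → (28/5, -4/5, 6)
T5 translate by (2, 1, 4): (28/5, -4/5, 6) → (38/5, 1/5, 10)
T6 reflect across y = 0: (38/5, 1/5, 10) → (38/5, -1/5, 10)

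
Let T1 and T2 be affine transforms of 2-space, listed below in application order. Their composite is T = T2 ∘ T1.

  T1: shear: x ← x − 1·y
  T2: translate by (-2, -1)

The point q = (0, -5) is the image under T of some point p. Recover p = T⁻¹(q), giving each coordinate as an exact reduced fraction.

T1 = [1 -1 0; 0 1 0; 0 0 1]
T2·T1 = [1 -1 -2; 0 1 -1; 0 0 1]
det M = 1; M⁻¹ = [1 1 3; 0 1 1; 0 0 1]
M⁻¹ · (0, -5)ᵀ = (-2, -4)ᵀ

p = (-2, -4)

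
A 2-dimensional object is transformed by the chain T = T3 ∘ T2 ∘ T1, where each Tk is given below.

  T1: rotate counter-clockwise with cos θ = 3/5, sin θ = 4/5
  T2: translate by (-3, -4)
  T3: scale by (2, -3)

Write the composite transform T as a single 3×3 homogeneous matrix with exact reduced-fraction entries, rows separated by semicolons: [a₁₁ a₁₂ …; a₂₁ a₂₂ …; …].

T = [6/5 -8/5 -6; -12/5 -9/5 12; 0 0 1]

T1 = [3/5 -4/5 0; 4/5 3/5 0; 0 0 1]
T2·T1 = [3/5 -4/5 -3; 4/5 3/5 -4; 0 0 1]
T3·…·T1 = [6/5 -8/5 -6; -12/5 -9/5 12; 0 0 1]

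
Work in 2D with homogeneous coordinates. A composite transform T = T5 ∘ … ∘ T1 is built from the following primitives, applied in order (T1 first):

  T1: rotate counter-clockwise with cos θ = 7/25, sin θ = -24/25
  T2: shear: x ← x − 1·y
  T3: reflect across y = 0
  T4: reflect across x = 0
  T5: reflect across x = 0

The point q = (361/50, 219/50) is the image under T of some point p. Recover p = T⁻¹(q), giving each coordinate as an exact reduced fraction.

T1 = [7/25 24/25 0; -24/25 7/25 0; 0 0 1]
T2·T1 = [31/25 17/25 0; -24/25 7/25 0; 0 0 1]
T3·…·T1 = [31/25 17/25 0; 24/25 -7/25 0; 0 0 1]
T4·…·T1 = [-31/25 -17/25 0; 24/25 -7/25 0; 0 0 1]
T5·…·T1 = [31/25 17/25 0; 24/25 -7/25 0; 0 0 1]
det M = -1; M⁻¹ = [7/25 17/25 0; 24/25 -31/25 0; 0 0 1]
M⁻¹ · (361/50, 219/50)ᵀ = (5, 3/2)ᵀ

p = (5, 3/2)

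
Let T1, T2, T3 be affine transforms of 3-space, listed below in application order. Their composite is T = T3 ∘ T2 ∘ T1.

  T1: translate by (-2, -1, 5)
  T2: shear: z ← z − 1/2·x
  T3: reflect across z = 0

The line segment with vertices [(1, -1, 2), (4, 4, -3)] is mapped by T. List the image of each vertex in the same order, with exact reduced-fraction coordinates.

T1 translate by (-2, -1, 5): (1, -1, 2) → (-1, -2, 7); (4, 4, -3) → (2, 3, 2)
T2 shear: z ← z − 1/2·x: (-1, -2, 7) → (-1, -2, 15/2); (2, 3, 2) → (2, 3, 1)
T3 reflect across z = 0: (-1, -2, 15/2) → (-1, -2, -15/2); (2, 3, 1) → (2, 3, -1)

image vertices: (-1, -2, -15/2), (2, 3, -1)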